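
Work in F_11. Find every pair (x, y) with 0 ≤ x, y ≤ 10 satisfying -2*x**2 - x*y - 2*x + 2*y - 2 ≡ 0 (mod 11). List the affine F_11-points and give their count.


Affine F_11-points: {(0, 1), (1, 6), (3, 7), (4, 1), (5, 5), (6, 6), (7, 8), (8, 5), (9, 7), (10, 8)}; count = 10.

For each of the 121 pairs (x, y) ∈ F_11², evaluate f(x, y) mod 11. Record the zeros.
  x = 0: [0↦9, 1↦0, 2↦2, 3↦4, 4↦6, 5↦8, 6↦10, 7↦1, 8↦3, 9↦5, 10↦7]  zeros at y ∈ {1}
  x = 1: [0↦5, 1↦6, 2↦7, 3↦8, 4↦9, 5↦10, 6↦0, 7↦1, 8↦2, 9↦3, 10↦4]  zeros at y ∈ {6}
  x = 2: [0↦8, 1↦8, 2↦8, 3↦8, 4↦8, 5↦8, 6↦8, 7↦8, 8↦8, 9↦8, 10↦8]  zeros at y ∈ ∅
  x = 3: [0↦7, 1↦6, 2↦5, 3↦4, 4↦3, 5↦2, 6↦1, 7↦0, 8↦10, 9↦9, 10↦8]  zeros at y ∈ {7}
  x = 4: [0↦2, 1↦0, 2↦9, 3↦7, 4↦5, 5↦3, 6↦1, 7↦10, 8↦8, 9↦6, 10↦4]  zeros at y ∈ {1}
  x = 5: [0↦4, 1↦1, 2↦9, 3↦6, 4↦3, 5↦0, 6↦8, 7↦5, 8↦2, 9↦10, 10↦7]  zeros at y ∈ {5}
  x = 6: [0↦2, 1↦9, 2↦5, 3↦1, 4↦8, 5↦4, 6↦0, 7↦7, 8↦3, 9↦10, 10↦6]  zeros at y ∈ {6}
  x = 7: [0↦7, 1↦2, 2↦8, 3↦3, 4↦9, 5↦4, 6↦10, 7↦5, 8↦0, 9↦6, 10↦1]  zeros at y ∈ {8}
  x = 8: [0↦8, 1↦2, 2↦7, 3↦1, 4↦6, 5↦0, 6↦5, 7↦10, 8↦4, 9↦9, 10↦3]  zeros at y ∈ {5}
  x = 9: [0↦5, 1↦9, 2↦2, 3↦6, 4↦10, 5↦3, 6↦7, 7↦0, 8↦4, 9↦8, 10↦1]  zeros at y ∈ {7}
  x = 10: [0↦9, 1↦1, 2↦4, 3↦7, 4↦10, 5↦2, 6↦5, 7↦8, 8↦0, 9↦3, 10↦6]  zeros at y ∈ {8}
Collecting zeros: affine points = {(0, 1), (1, 6), (3, 7), (4, 1), (5, 5), (6, 6), (7, 8), (8, 5), (9, 7), (10, 8)}.
Total count |C(F_11)_aff| = 10.


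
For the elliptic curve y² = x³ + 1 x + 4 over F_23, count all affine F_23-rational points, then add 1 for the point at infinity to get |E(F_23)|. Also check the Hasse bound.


Affine points = {(0, 2), (0, 21), (1, 11), (1, 12), (4, 7), (4, 16), (7, 3), (7, 20), (8, 8), (8, 15), (9, 11), (9, 12), (10, 5), (10, 18), (11, 9), (11, 14), (13, 11), (13, 12), (14, 5), (14, 18), (15, 6), (15, 17), (17, 9), (17, 14), (18, 9), (18, 14), (22, 5), (22, 18)}; affine count = 28; |E(F_23)| = 29.

Discriminant check: Δ ∝ 4a³ + 27b² = 4·1³ + 27·4² = 4·1 + 27·16 ≡ 22 (mod 23). Nonzero ⇒ E is nonsingular.
For each x ∈ F_23, compute rhs = x³ + 1·x + 4 mod 23, then count y ∈ F_23 with y² ≡ rhs.
  x = 0: rhs = 4, matching y values: 2, 21 (2 points).
  x = 1: rhs = 6, matching y values: 11, 12 (2 points).
  x = 2: rhs = 14, matching y values: none (0 points).
  x = 3: rhs = 11, matching y values: none (0 points).
  x = 4: rhs = 3, matching y values: 7, 16 (2 points).
  x = 5: rhs = 19, matching y values: none (0 points).
  x = 6: rhs = 19, matching y values: none (0 points).
  x = 7: rhs = 9, matching y values: 3, 20 (2 points).
  x = 8: rhs = 18, matching y values: 8, 15 (2 points).
  x = 9: rhs = 6, matching y values: 11, 12 (2 points).
  x = 10: rhs = 2, matching y values: 5, 18 (2 points).
  x = 11: rhs = 12, matching y values: 9, 14 (2 points).
  x = 12: rhs = 19, matching y values: none (0 points).
  x = 13: rhs = 6, matching y values: 11, 12 (2 points).
  x = 14: rhs = 2, matching y values: 5, 18 (2 points).
  x = 15: rhs = 13, matching y values: 6, 17 (2 points).
  x = 16: rhs = 22, matching y values: none (0 points).
  x = 17: rhs = 12, matching y values: 9, 14 (2 points).
  x = 18: rhs = 12, matching y values: 9, 14 (2 points).
  x = 19: rhs = 5, matching y values: none (0 points).
  x = 20: rhs = 20, matching y values: none (0 points).
  x = 21: rhs = 17, matching y values: none (0 points).
  x = 22: rhs = 2, matching y values: 5, 18 (2 points).
Total affine count: 28.
Full point count |E(F_23)| = 28 + 1 = 29.
Hasse bound: |29 − (23+1)| = |5| = 5 ≤ 2√23 ≈ 9.5917 ✓.


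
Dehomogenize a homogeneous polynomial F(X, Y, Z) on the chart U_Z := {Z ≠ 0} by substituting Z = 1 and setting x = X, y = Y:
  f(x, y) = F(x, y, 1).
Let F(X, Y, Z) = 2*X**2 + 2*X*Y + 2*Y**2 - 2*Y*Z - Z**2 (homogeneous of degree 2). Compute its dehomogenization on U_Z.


f(x, y) = 2*x**2 + 2*x*y + 2*y**2 - 2*y - 1

On U_Z we set Z = 1. Each monomial c·X^i·Y^j·Z^k in F becomes c·x^i·y^j·1^k = c·x^i·y^j.
Substituting Z = 1: F(X, Y, 1) = 2*x**2 + 2*x*y + 2*y**2 - 2*y - 1.
Note: deg(f) ≤ deg(F) = 2; strict inequality happens when F is divisible by Z (lost terms).


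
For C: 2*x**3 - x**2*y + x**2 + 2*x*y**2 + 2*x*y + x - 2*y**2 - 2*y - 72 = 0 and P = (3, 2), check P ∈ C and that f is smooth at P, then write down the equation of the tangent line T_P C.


Tangent line at P: 61*x + 11*y - 205 = 0.

Step 1: f(3, 2) = 0, so P lies on C.
Step 2: partial derivatives
  f_x(x, y) = 6*x**2 - 2*x*y + 2*x + 2*y**2 + 2*y + 1, f_y(x, y) = -x**2 + 4*x*y + 2*x - 4*y - 2.
  f_x(P) = 61, f_y(P) = 11 (gradient nonzero, so P is smooth).
Step 3: tangent line at P: 61·(x − 3) + 11·(y − 2) = 0.
Expanding: 61*x + 11*y - 205 = 0.


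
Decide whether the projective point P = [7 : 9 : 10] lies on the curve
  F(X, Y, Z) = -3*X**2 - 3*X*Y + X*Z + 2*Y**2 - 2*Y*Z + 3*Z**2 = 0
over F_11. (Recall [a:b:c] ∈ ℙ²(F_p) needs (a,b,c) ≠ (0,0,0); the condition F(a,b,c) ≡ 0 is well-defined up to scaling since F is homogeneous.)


F(7,9,10) ≡ 5 (mod 11); P is NOT on the curve.

Evaluate F(7, 9, 10) term-by-term (mod 11).
  -3*X**2 ↦ -3·49·1·1 = -147
  -3*X*Y ↦ -3·7·9·1 = -189
  X*Z ↦ 1·7·1·10 = 70
  2*Y**2 ↦ 2·1·81·1 = 162
  -2*Y*Z ↦ -2·1·9·10 = -180
  3*Z**2 ↦ 3·1·1·100 = 300
Sum: F(7, 9, 10) = (-147) + (-189) + (70) + (162) + (-180) + (300) = 16.
Reducing mod 11: 16 ≡ 5 (mod 11).
Since F(a, b, c) ≡ 5 ≠ 0 (mod 11), P does NOT lie on the curve.


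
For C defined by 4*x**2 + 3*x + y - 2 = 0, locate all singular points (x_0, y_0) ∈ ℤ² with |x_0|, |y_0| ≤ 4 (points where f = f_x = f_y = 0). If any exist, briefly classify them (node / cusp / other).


No singular points in the scanned grid; C is smooth there.

Compute partial derivatives:
  f_x = 8*x + 3.
  f_y = 1.
f_y = 1 is a nonzero constant, so f_y never vanishes: no point (x, y) can satisfy f = f_x = f_y = 0. In particular no (x, y) ∈ {−4, ..., 4}² is singular; the curve is smooth.


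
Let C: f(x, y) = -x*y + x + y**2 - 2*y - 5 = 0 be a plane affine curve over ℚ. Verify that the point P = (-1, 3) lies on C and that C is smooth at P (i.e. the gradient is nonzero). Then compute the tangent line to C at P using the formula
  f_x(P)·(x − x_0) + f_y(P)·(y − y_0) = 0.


Tangent line at P: -2*x + 5*y - 17 = 0.

Step 1: f(-1, 3) = 0, so P lies on C.
Step 2: partial derivatives
  f_x(x, y) = 1 - y, f_y(x, y) = -x + 2*y - 2.
  f_x(P) = -2, f_y(P) = 5 (gradient nonzero, so P is smooth).
Step 3: tangent line at P: -2·(x − -1) + 5·(y − 3) = 0.
Expanding: -2*x + 5*y - 17 = 0.


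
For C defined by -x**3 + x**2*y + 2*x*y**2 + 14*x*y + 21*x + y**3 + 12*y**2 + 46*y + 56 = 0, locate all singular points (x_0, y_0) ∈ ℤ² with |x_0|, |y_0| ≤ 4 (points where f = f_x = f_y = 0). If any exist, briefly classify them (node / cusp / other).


Singular points: {(-1, -3)}; classification: cusp.

Compute partial derivatives:
  f_x = -3*x**2 + 2*x*y + 2*y**2 + 14*y + 21.
  f_y = x**2 + 4*x*y + 14*x + 3*y**2 + 24*y + 46.
Scan x_0 ∈ {−4, ..., 4}. For each x_0, f_y(x_0, y) is a polynomial in y; find its integer roots y ∈ {−4, ..., 4}, then test f_x and f at those candidates.
  x = -4: f_y(-4, y) = 3*y**2 + 8*y + 6; no integer root y with |y| ≤ 4.
  x = -3: f_y(-3, y) = 3*y**2 + 12*y + 13; no integer root y with |y| ≤ 4.
  x = -2: f_y(-2, y) = 3*y**2 + 16*y + 22; no integer root y with |y| ≤ 4.
  x = -1: f_y(-1, y) = 3*y**2 + 20*y + 33; vanishes at y ∈ {-3}. (-1, -3): f_x = 0, f = 0 — SINGULAR.
  x = 0: f_y(0, y) = 3*y**2 + 24*y + 46; no integer root y with |y| ≤ 4.
  x = 1: f_y(1, y) = 3*y**2 + 28*y + 61; no integer root y with |y| ≤ 4.
  x = 2: f_y(2, y) = 3*y**2 + 32*y + 78; no integer root y with |y| ≤ 4.
  x = 3: f_y(3, y) = 3*y**2 + 36*y + 97; no integer root y with |y| ≤ 4.
  x = 4: f_y(4, y) = 3*y**2 + 40*y + 118; no integer root y with |y| ≤ 4.
Only singular point on the grid: (-1, -3).
Classify: substitute x = -1 + u, y = -3 + v and expand: f = -u**3 + u**2*v + 2*u*v**2 + v**3 + v**2.
No constant or linear terms (consistent with a singular point). Quadratic part: v**2. Cubic part: -u**3 + u**2*v + 2*u*v**2 + v**3.
The quadratic part v**2 is a perfect square, so there is a single (double) tangent line v = 0, i.e. y = -3. Restricting the cubic part to that line (v = 0) leaves -u**3 ≠ 0, so f is not divisible by v and the branch is v² ≈ u**3 to lowest order — this is a cusp.
Classification: cusp.


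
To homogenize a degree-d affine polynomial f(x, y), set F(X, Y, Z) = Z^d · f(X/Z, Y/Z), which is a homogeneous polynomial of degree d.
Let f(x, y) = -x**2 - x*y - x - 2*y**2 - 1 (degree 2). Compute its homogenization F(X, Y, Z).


F(X, Y, Z) = -X**2 - X*Y - X*Z - 2*Y**2 - Z**2

deg(f) = 2.
Substitute x = X/Z, y = Y/Z into f, then multiply by Z^2.
  monomial -1·x^2·y^0 ↦ -1·X^2·Y^0·Z^0.
  monomial -1·x^1·y^1 ↦ -1·X^1·Y^1·Z^0.
  monomial -1·x^1·y^0 ↦ -1·X^1·Y^0·Z^1.
  monomial -2·x^0·y^2 ↦ -2·X^0·Y^2·Z^0.
  monomial -1·x^0·y^0 ↦ -1·X^0·Y^0·Z^2.
Collecting: F(X, Y, Z) = -X**2 - X*Y - X*Z - 2*Y**2 - Z**2.


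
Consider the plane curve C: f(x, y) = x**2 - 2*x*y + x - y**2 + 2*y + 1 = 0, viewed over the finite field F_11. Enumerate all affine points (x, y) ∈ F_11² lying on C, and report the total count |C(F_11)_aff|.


Affine F_11-points: {(1, 5), (1, 6), (5, 1), (5, 2), (7, 1), (7, 9), (8, 3), (8, 5), (9, 2), (9, 4), (10, 6), (10, 9)}; count = 12.

For each of the 121 pairs (x, y) ∈ F_11², evaluate f(x, y) mod 11. Record the zeros.
  x = 0: [0↦1, 1↦2, 2↦1, 3↦9, 4↦4, 5↦8, 6↦10, 7↦10, 8↦8, 9↦4, 10↦9]  zeros at y ∈ ∅
  x = 1: [0↦3, 1↦2, 2↦10, 3↦5, 4↦9, 5↦0, 6↦0, 7↦9, 8↦5, 9↦10, 10↦2]  zeros at y ∈ {5, 6}
  x = 2: [0↦7, 1↦4, 2↦10, 3↦3, 4↦5, 5↦5, 6↦3, 7↦10, 8↦4, 9↦7, 10↦8]  zeros at y ∈ ∅
  x = 3: [0↦2, 1↦8, 2↦1, 3↦3, 4↦3, 5↦1, 6↦8, 7↦2, 8↦5, 9↦6, 10↦5]  zeros at y ∈ ∅
  x = 4: [0↦10, 1↦3, 2↦5, 3↦5, 4↦3, 5↦10, 6↦4, 7↦7, 8↦8, 9↦7, 10↦4]  zeros at y ∈ ∅
  x = 5: [0↦9, 1↦0, 2↦0, 3↦9, 4↦5, 5↦10, 6↦2, 7↦3, 8↦2, 9↦10, 10↦5]  zeros at y ∈ {1, 2}
  x = 6: [0↦10, 1↦10, 2↦8, 3↦4, 4↦9, 5↦1, 6↦2, 7↦1, 8↦9, 9↦4, 10↦8]  zeros at y ∈ ∅
  x = 7: [0↦2, 1↦0, 2↦7, 3↦1, 4↦4, 5↦5, 6↦4, 7↦1, 8↦7, 9↦0, 10↦2]  zeros at y ∈ {1, 9}
  x = 8: [0↦7, 1↦3, 2↦8, 3↦0, 4↦1, 5↦0, 6↦8, 7↦3, 8↦7, 9↦9, 10↦9]  zeros at y ∈ {3, 5}
  x = 9: [0↦3, 1↦8, 2↦0, 3↦1, 4↦0, 5↦8, 6↦3, 7↦7, 8↦9, 9↦9, 10↦7]  zeros at y ∈ {2, 4}
  x = 10: [0↦1, 1↦4, 2↦5, 3↦4, 4↦1, 5↦7, 6↦0, 7↦2, 8↦2, 9↦0, 10↦7]  zeros at y ∈ {6, 9}
Collecting zeros: affine points = {(1, 5), (1, 6), (5, 1), (5, 2), (7, 1), (7, 9), (8, 3), (8, 5), (9, 2), (9, 4), (10, 6), (10, 9)}.
Total count |C(F_11)_aff| = 12.


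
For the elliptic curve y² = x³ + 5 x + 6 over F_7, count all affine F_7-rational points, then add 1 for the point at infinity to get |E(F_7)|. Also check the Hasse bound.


Affine points = {(5, 3), (5, 4), (6, 0)}; affine count = 3; |E(F_7)| = 4.

Discriminant check: Δ ∝ 4a³ + 27b² = 4·5³ + 27·6² = 4·125 + 27·36 ≡ 2 (mod 7). Nonzero ⇒ E is nonsingular.
For each x ∈ F_7, compute rhs = x³ + 5·x + 6 mod 7, then count y ∈ F_7 with y² ≡ rhs.
  x = 0: rhs = 6, matching y values: none (0 points).
  x = 1: rhs = 5, matching y values: none (0 points).
  x = 2: rhs = 3, matching y values: none (0 points).
  x = 3: rhs = 6, matching y values: none (0 points).
  x = 4: rhs = 6, matching y values: none (0 points).
  x = 5: rhs = 2, matching y values: 3, 4 (2 points).
  x = 6: rhs = 0, matching y values: 0 (1 points).
Total affine count: 3.
Full point count |E(F_7)| = 3 + 1 = 4.
Hasse bound: |4 − (7+1)| = |-4| = 4 ≤ 2√7 ≈ 5.2915 ✓.


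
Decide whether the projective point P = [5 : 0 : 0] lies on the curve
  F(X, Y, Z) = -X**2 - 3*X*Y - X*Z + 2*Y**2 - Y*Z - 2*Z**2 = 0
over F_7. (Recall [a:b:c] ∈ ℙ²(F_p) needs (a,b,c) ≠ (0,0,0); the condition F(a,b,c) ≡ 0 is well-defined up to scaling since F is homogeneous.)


F(5,0,0) ≡ 3 (mod 7); P is NOT on the curve.

Evaluate F(5, 0, 0) term-by-term (mod 7).
  -X**2 ↦ -1·25·1·1 = -25
  -3*X*Y ↦ -3·5·0·1 = 0
  -X*Z ↦ -1·5·1·0 = 0
  2*Y**2 ↦ 2·1·0·1 = 0
  -Y*Z ↦ -1·1·0·0 = 0
  -2*Z**2 ↦ -2·1·1·0 = 0
Sum: F(5, 0, 0) = (-25) + (0) + (0) + (0) + (0) + (0) = -25.
Reducing mod 7: -25 ≡ 3 (mod 7).
Since F(a, b, c) ≡ 3 ≠ 0 (mod 7), P does NOT lie on the curve.


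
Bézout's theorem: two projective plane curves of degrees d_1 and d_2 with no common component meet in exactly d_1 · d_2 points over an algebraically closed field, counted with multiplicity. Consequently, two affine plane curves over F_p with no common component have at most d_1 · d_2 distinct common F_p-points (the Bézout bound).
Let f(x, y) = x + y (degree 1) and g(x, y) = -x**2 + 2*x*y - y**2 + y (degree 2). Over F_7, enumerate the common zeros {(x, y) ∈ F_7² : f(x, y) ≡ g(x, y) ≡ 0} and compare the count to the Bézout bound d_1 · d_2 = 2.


Common zeros: {(0, 0), (5, 2)}; count = 2; Bézout bound = 2.

deg(f) = 1, deg(g) = 2, so Bézout bound = 2.
Scan x ∈ F_7. For each x, list the y ∈ F_7 with f(x, y) ≡ 0 and those with g(x, y) ≡ 0 (mod 7); the common zeros in that column are the intersection.
  x = 0: f ≡ 0 at y ∈ {0}; g ≡ 0 at y ∈ {0, 1}; common: {0}.
  x = 1: f ≡ 0 at y ∈ {6}; g ≡ 0 at y ∈ ∅; common: ∅.
  x = 2: f ≡ 0 at y ∈ {5}; g ≡ 0 at y ∈ {1, 4}; common: ∅.
  x = 3: f ≡ 0 at y ∈ {4}; g ≡ 0 at y ∈ ∅; common: ∅.
  x = 4: f ≡ 0 at y ∈ {3}; g ≡ 0 at y ∈ ∅; common: ∅.
  x = 5: f ≡ 0 at y ∈ {2}; g ≡ 0 at y ∈ {2}; common: {2}.
  x = 6: f ≡ 0 at y ∈ {1}; g ≡ 0 at y ∈ {2, 4}; common: ∅.
Collecting: common zeros = {(0, 0), (5, 2)}, so the count is 2.
Comparison with the Bézout bound: 2 ≤ 2 = deg(f)·deg(g), as expected for curves with no common component (the bound is attained).


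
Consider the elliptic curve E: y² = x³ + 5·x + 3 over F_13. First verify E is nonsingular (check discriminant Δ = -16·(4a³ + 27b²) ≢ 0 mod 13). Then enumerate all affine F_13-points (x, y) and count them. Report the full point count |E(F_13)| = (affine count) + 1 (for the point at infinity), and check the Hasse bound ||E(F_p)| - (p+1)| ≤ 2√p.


Affine points = {(0, 4), (0, 9), (1, 3), (1, 10), (4, 3), (4, 10), (5, 6), (5, 7), (7, 2), (7, 11), (8, 3), (8, 10), (9, 6), (9, 7), (10, 0), (12, 6), (12, 7)}; affine count = 17; |E(F_13)| = 18.

Discriminant check: Δ ∝ 4a³ + 27b² = 4·5³ + 27·3² = 4·125 + 27·9 ≡ 2 (mod 13). Nonzero ⇒ E is nonsingular.
For each x ∈ F_13, compute rhs = x³ + 5·x + 3 mod 13, then count y ∈ F_13 with y² ≡ rhs.
  x = 0: rhs = 3, matching y values: 4, 9 (2 points).
  x = 1: rhs = 9, matching y values: 3, 10 (2 points).
  x = 2: rhs = 8, matching y values: none (0 points).
  x = 3: rhs = 6, matching y values: none (0 points).
  x = 4: rhs = 9, matching y values: 3, 10 (2 points).
  x = 5: rhs = 10, matching y values: 6, 7 (2 points).
  x = 6: rhs = 2, matching y values: none (0 points).
  x = 7: rhs = 4, matching y values: 2, 11 (2 points).
  x = 8: rhs = 9, matching y values: 3, 10 (2 points).
  x = 9: rhs = 10, matching y values: 6, 7 (2 points).
  x = 10: rhs = 0, matching y values: 0 (1 points).
  x = 11: rhs = 11, matching y values: none (0 points).
  x = 12: rhs = 10, matching y values: 6, 7 (2 points).
Total affine count: 17.
Full point count |E(F_13)| = 17 + 1 = 18.
Hasse bound: |18 − (13+1)| = |4| = 4 ≤ 2√13 ≈ 7.2111 ✓.


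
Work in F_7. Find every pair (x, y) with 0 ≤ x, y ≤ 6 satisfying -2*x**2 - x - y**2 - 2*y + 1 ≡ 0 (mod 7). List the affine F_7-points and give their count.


Affine F_7-points: {(0, 2), (0, 3), (3, 2), (3, 3), (4, 0), (4, 5), (6, 0), (6, 5)}; count = 8.

For each of the 49 pairs (x, y) ∈ F_7², evaluate f(x, y) mod 7. Record the zeros.
  x = 0: [0↦1, 1↦5, 2↦0, 3↦0, 4↦5, 5↦1, 6↦2]  zeros at y ∈ {2, 3}
  x = 1: [0↦5, 1↦2, 2↦4, 3↦4, 4↦2, 5↦5, 6↦6]  zeros at y ∈ ∅
  x = 2: [0↦5, 1↦2, 2↦4, 3↦4, 4↦2, 5↦5, 6↦6]  zeros at y ∈ ∅
  x = 3: [0↦1, 1↦5, 2↦0, 3↦0, 4↦5, 5↦1, 6↦2]  zeros at y ∈ {2, 3}
  x = 4: [0↦0, 1↦4, 2↦6, 3↦6, 4↦4, 5↦0, 6↦1]  zeros at y ∈ {0, 5}
  x = 5: [0↦2, 1↦6, 2↦1, 3↦1, 4↦6, 5↦2, 6↦3]  zeros at y ∈ ∅
  x = 6: [0↦0, 1↦4, 2↦6, 3↦6, 4↦4, 5↦0, 6↦1]  zeros at y ∈ {0, 5}
Collecting zeros: affine points = {(0, 2), (0, 3), (3, 2), (3, 3), (4, 0), (4, 5), (6, 0), (6, 5)}.
Total count |C(F_7)_aff| = 8.


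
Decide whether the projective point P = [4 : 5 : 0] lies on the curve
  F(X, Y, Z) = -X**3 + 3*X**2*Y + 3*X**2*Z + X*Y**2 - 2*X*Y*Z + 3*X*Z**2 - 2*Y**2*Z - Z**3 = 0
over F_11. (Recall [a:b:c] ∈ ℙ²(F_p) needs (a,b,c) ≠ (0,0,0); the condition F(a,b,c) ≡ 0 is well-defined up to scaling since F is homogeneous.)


F(4,5,0) ≡ 1 (mod 11); P is NOT on the curve.

Evaluate F(4, 5, 0) term-by-term (mod 11).
  -X**3 ↦ -1·64·1·1 = -64
  3*X**2*Y ↦ 3·16·5·1 = 240
  3*X**2*Z ↦ 3·16·1·0 = 0
  X*Y**2 ↦ 1·4·25·1 = 100
  -2*X*Y*Z ↦ -2·4·5·0 = 0
  3*X*Z**2 ↦ 3·4·1·0 = 0
  -2*Y**2*Z ↦ -2·1·25·0 = 0
  -Z**3 ↦ -1·1·1·0 = 0
Sum: F(4, 5, 0) = (-64) + (240) + (0) + (100) + (0) + (0) + (0) + (0) = 276.
Reducing mod 11: 276 ≡ 1 (mod 11).
Since F(a, b, c) ≡ 1 ≠ 0 (mod 11), P does NOT lie on the curve.


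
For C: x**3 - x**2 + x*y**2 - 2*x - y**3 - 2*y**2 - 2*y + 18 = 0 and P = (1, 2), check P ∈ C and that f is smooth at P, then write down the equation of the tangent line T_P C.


Tangent line at P: 3*x - 18*y + 33 = 0.

Step 1: f(1, 2) = 0, so P lies on C.
Step 2: partial derivatives
  f_x(x, y) = 3*x**2 - 2*x + y**2 - 2, f_y(x, y) = 2*x*y - 3*y**2 - 4*y - 2.
  f_x(P) = 3, f_y(P) = -18 (gradient nonzero, so P is smooth).
Step 3: tangent line at P: 3·(x − 1) + -18·(y − 2) = 0.
Expanding: 3*x - 18*y + 33 = 0.


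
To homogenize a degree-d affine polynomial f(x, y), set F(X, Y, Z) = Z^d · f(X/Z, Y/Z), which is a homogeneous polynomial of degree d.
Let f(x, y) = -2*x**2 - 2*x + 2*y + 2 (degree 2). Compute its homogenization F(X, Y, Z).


F(X, Y, Z) = -2*X**2 - 2*X*Z + 2*Y*Z + 2*Z**2

deg(f) = 2.
Substitute x = X/Z, y = Y/Z into f, then multiply by Z^2.
  monomial -2·x^2·y^0 ↦ -2·X^2·Y^0·Z^0.
  monomial -2·x^1·y^0 ↦ -2·X^1·Y^0·Z^1.
  monomial 2·x^0·y^1 ↦ 2·X^0·Y^1·Z^1.
  monomial 2·x^0·y^0 ↦ 2·X^0·Y^0·Z^2.
Collecting: F(X, Y, Z) = -2*X**2 - 2*X*Z + 2*Y*Z + 2*Z**2.


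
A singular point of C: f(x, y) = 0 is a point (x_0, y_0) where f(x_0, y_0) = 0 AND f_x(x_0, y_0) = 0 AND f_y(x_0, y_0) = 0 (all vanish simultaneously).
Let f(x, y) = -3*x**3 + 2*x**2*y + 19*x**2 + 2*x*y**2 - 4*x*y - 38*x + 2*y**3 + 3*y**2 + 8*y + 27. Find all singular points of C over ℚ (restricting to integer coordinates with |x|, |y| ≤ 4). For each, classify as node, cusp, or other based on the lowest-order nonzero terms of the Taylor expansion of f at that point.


Singular points: {(2, -1)}; classification: node.

Compute partial derivatives:
  f_x = -9*x**2 + 4*x*y + 38*x + 2*y**2 - 4*y - 38.
  f_y = 2*x**2 + 4*x*y - 4*x + 6*y**2 + 6*y + 8.
Scan x_0 ∈ {−4, ..., 4}. For each x_0, f_y(x_0, y) is a polynomial in y; find its integer roots y ∈ {−4, ..., 4}, then test f_x and f at those candidates.
  x = -4: f_y(-4, y) = 6*y**2 - 10*y + 56; no integer root y with |y| ≤ 4.
  x = -3: f_y(-3, y) = 6*y**2 - 6*y + 38; no integer root y with |y| ≤ 4.
  x = -2: f_y(-2, y) = 6*y**2 - 2*y + 24; no integer root y with |y| ≤ 4.
  x = -1: f_y(-1, y) = 6*y**2 + 2*y + 14; no integer root y with |y| ≤ 4.
  x = 0: f_y(0, y) = 6*y**2 + 6*y + 8; no integer root y with |y| ≤ 4.
  x = 1: f_y(1, y) = 6*y**2 + 10*y + 6; no integer root y with |y| ≤ 4.
  x = 2: f_y(2, y) = 6*y**2 + 14*y + 8; vanishes at y ∈ {-1}. (2, -1): f_x = 0, f = 0 — SINGULAR.
  x = 3: f_y(3, y) = 6*y**2 + 18*y + 14; no integer root y with |y| ≤ 4.
  x = 4: f_y(4, y) = 6*y**2 + 22*y + 24; no integer root y with |y| ≤ 4.
Only singular point on the grid: (2, -1).
Classify: substitute x = 2 + u, y = -1 + v and expand: f = -3*u**3 + 2*u**2*v - u**2 + 2*u*v**2 + 2*v**3 + v**2.
No constant or linear terms (consistent with a singular point). Quadratic part: -u**2 + v**2. Cubic part: -3*u**3 + 2*u**2*v + 2*u*v**2 + 2*v**3.
The quadratic part v**2 - u**2 = (v − u)(v + u) splits into two distinct linear factors, so there are two distinct tangent lines y − -1 = ±(x − 2) — this is a node (ordinary double point).
Classification: node.


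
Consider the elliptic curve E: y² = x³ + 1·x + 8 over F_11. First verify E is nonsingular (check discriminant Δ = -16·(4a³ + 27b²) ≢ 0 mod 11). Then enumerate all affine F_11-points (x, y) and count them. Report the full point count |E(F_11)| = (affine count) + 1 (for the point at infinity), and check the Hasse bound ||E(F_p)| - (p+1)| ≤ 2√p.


Affine points = {(3, 4), (3, 7), (8, 0), (9, 3), (9, 8)}; affine count = 5; |E(F_11)| = 6.

Discriminant check: Δ ∝ 4a³ + 27b² = 4·1³ + 27·8² = 4·1 + 27·64 ≡ 5 (mod 11). Nonzero ⇒ E is nonsingular.
For each x ∈ F_11, compute rhs = x³ + 1·x + 8 mod 11, then count y ∈ F_11 with y² ≡ rhs.
  x = 0: rhs = 8, matching y values: none (0 points).
  x = 1: rhs = 10, matching y values: none (0 points).
  x = 2: rhs = 7, matching y values: none (0 points).
  x = 3: rhs = 5, matching y values: 4, 7 (2 points).
  x = 4: rhs = 10, matching y values: none (0 points).
  x = 5: rhs = 6, matching y values: none (0 points).
  x = 6: rhs = 10, matching y values: none (0 points).
  x = 7: rhs = 6, matching y values: none (0 points).
  x = 8: rhs = 0, matching y values: 0 (1 points).
  x = 9: rhs = 9, matching y values: 3, 8 (2 points).
  x = 10: rhs = 6, matching y values: none (0 points).
Total affine count: 5.
Full point count |E(F_11)| = 5 + 1 = 6.
Hasse bound: |6 − (11+1)| = |-6| = 6 ≤ 2√11 ≈ 6.6332 ✓.


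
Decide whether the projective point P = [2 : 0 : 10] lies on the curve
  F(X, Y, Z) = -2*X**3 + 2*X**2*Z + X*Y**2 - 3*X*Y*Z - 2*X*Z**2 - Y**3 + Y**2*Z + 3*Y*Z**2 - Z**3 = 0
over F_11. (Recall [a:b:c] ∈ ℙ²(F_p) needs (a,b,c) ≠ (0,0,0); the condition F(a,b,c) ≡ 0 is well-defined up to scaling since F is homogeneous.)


F(2,0,10) ≡ 6 (mod 11); P is NOT on the curve.

Evaluate F(2, 0, 10) term-by-term (mod 11).
  -2*X**3 ↦ -2·8·1·1 = -16
  2*X**2*Z ↦ 2·4·1·10 = 80
  X*Y**2 ↦ 1·2·0·1 = 0
  -3*X*Y*Z ↦ -3·2·0·10 = 0
  -2*X*Z**2 ↦ -2·2·1·100 = -400
  -Y**3 ↦ -1·1·0·1 = 0
  Y**2*Z ↦ 1·1·0·10 = 0
  3*Y*Z**2 ↦ 3·1·0·100 = 0
  -Z**3 ↦ -1·1·1·1000 = -1000
Sum: F(2, 0, 10) = (-16) + (80) + (0) + (0) + (-400) + (0) + (0) + (0) + (-1000) = -1336.
Reducing mod 11: -1336 ≡ 6 (mod 11).
Since F(a, b, c) ≡ 6 ≠ 0 (mod 11), P does NOT lie on the curve.


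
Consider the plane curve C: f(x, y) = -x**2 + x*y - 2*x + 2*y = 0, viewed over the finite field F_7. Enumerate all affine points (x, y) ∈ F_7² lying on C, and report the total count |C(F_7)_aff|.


Affine F_7-points: {(0, 0), (1, 1), (2, 2), (3, 3), (4, 4), (5, 0), (5, 1), (5, 2), (5, 3), (5, 4), (5, 5), (5, 6), (6, 6)}; count = 13.

For each of the 49 pairs (x, y) ∈ F_7², evaluate f(x, y) mod 7. Record the zeros.
  x = 0: [0↦0, 1↦2, 2↦4, 3↦6, 4↦1, 5↦3, 6↦5]  zeros at y ∈ {0}
  x = 1: [0↦4, 1↦0, 2↦3, 3↦6, 4↦2, 5↦5, 6↦1]  zeros at y ∈ {1}
  x = 2: [0↦6, 1↦3, 2↦0, 3↦4, 4↦1, 5↦5, 6↦2]  zeros at y ∈ {2}
  x = 3: [0↦6, 1↦4, 2↦2, 3↦0, 4↦5, 5↦3, 6↦1]  zeros at y ∈ {3}
  x = 4: [0↦4, 1↦3, 2↦2, 3↦1, 4↦0, 5↦6, 6↦5]  zeros at y ∈ {4}
  x = 5: [0↦0, 1↦0, 2↦0, 3↦0, 4↦0, 5↦0, 6↦0]  zeros at y ∈ {0, 1, 2, 3, 4, 5, 6}
  x = 6: [0↦1, 1↦2, 2↦3, 3↦4, 4↦5, 5↦6, 6↦0]  zeros at y ∈ {6}
Collecting zeros: affine points = {(0, 0), (1, 1), (2, 2), (3, 3), (4, 4), (5, 0), (5, 1), (5, 2), (5, 3), (5, 4), (5, 5), (5, 6), (6, 6)}.
Total count |C(F_7)_aff| = 13.


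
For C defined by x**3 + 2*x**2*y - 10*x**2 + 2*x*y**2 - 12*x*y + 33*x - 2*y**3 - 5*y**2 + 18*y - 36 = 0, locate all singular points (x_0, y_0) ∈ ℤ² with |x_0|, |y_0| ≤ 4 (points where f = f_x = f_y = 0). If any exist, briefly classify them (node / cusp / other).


Singular points: {(3, 0)}; classification: node.

Compute partial derivatives:
  f_x = 3*x**2 + 4*x*y - 20*x + 2*y**2 - 12*y + 33.
  f_y = 2*x**2 + 4*x*y - 12*x - 6*y**2 - 10*y + 18.
Scan x_0 ∈ {−4, ..., 4}. For each x_0, f_y(x_0, y) is a polynomial in y; find its integer roots y ∈ {−4, ..., 4}, then test f_x and f at those candidates.
  x = -4: f_y(-4, y) = -6*y**2 - 26*y + 98; no integer root y with |y| ≤ 4.
  x = -3: f_y(-3, y) = -6*y**2 - 22*y + 72; no integer root y with |y| ≤ 4.
  x = -2: f_y(-2, y) = -6*y**2 - 18*y + 50; no integer root y with |y| ≤ 4.
  x = -1: f_y(-1, y) = -6*y**2 - 14*y + 32; no integer root y with |y| ≤ 4.
  x = 0: f_y(0, y) = -6*y**2 - 10*y + 18; no integer root y with |y| ≤ 4.
  x = 1: f_y(1, y) = -6*y**2 - 6*y + 8; no integer root y with |y| ≤ 4.
  x = 2: f_y(2, y) = -6*y**2 - 2*y + 2; no integer root y with |y| ≤ 4.
  x = 3: f_y(3, y) = -6*y**2 + 2*y; vanishes at y ∈ {0}. (3, 0): f_x = 0, f = 0 — SINGULAR.
  x = 4: f_y(4, y) = -6*y**2 + 6*y + 2; no integer root y with |y| ≤ 4.
Only singular point on the grid: (3, 0).
Classify: substitute x = 3 + u, y = 0 + v and expand: f = u**3 + 2*u**2*v - u**2 + 2*u*v**2 - 2*v**3 + v**2.
No constant or linear terms (consistent with a singular point). Quadratic part: -u**2 + v**2. Cubic part: u**3 + 2*u**2*v + 2*u*v**2 - 2*v**3.
The quadratic part v**2 - u**2 = (v − u)(v + u) splits into two distinct linear factors, so there are two distinct tangent lines y − 0 = ±(x − 3) — this is a node (ordinary double point).
Classification: node.


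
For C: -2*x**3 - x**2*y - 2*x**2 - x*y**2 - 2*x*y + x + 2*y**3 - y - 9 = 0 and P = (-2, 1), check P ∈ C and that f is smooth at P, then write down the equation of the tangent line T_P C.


Tangent line at P: -14*x + 9*y - 37 = 0.

Step 1: f(-2, 1) = 0, so P lies on C.
Step 2: partial derivatives
  f_x(x, y) = -6*x**2 - 2*x*y - 4*x - y**2 - 2*y + 1, f_y(x, y) = -x**2 - 2*x*y - 2*x + 6*y**2 - 1.
  f_x(P) = -14, f_y(P) = 9 (gradient nonzero, so P is smooth).
Step 3: tangent line at P: -14·(x − -2) + 9·(y − 1) = 0.
Expanding: -14*x + 9*y - 37 = 0.


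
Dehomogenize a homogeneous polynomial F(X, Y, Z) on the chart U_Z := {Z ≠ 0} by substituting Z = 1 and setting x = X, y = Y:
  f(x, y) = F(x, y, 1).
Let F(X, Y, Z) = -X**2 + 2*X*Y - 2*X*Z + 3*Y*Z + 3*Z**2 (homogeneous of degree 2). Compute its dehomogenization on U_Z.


f(x, y) = -x**2 + 2*x*y - 2*x + 3*y + 3

On U_Z we set Z = 1. Each monomial c·X^i·Y^j·Z^k in F becomes c·x^i·y^j·1^k = c·x^i·y^j.
Substituting Z = 1: F(X, Y, 1) = -x**2 + 2*x*y - 2*x + 3*y + 3.
Note: deg(f) ≤ deg(F) = 2; strict inequality happens when F is divisible by Z (lost terms).


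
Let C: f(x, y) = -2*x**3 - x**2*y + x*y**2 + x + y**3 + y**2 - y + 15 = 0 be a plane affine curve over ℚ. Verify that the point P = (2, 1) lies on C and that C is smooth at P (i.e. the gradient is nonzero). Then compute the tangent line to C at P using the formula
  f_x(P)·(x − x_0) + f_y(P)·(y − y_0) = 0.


Tangent line at P: -26*x + 4*y + 48 = 0.

Step 1: f(2, 1) = 0, so P lies on C.
Step 2: partial derivatives
  f_x(x, y) = -6*x**2 - 2*x*y + y**2 + 1, f_y(x, y) = -x**2 + 2*x*y + 3*y**2 + 2*y - 1.
  f_x(P) = -26, f_y(P) = 4 (gradient nonzero, so P is smooth).
Step 3: tangent line at P: -26·(x − 2) + 4·(y − 1) = 0.
Expanding: -26*x + 4*y + 48 = 0.


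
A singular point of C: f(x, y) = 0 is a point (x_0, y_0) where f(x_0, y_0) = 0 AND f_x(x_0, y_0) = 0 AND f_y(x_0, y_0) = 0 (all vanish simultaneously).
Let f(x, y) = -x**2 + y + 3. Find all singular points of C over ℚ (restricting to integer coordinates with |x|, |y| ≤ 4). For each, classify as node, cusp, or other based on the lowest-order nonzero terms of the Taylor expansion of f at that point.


No singular points in the scanned grid; C is smooth there.

Compute partial derivatives:
  f_x = -2*x.
  f_y = 1.
f_y = 1 is a nonzero constant, so f_y never vanishes: no point (x, y) can satisfy f = f_x = f_y = 0. In particular no (x, y) ∈ {−4, ..., 4}² is singular; the curve is smooth.


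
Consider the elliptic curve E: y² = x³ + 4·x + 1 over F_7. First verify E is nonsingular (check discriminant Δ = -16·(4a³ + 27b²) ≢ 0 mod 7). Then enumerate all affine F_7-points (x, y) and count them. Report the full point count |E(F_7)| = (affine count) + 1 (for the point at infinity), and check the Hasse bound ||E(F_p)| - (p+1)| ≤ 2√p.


Affine points = {(0, 1), (0, 6), (4, 2), (4, 5)}; affine count = 4; |E(F_7)| = 5.

Discriminant check: Δ ∝ 4a³ + 27b² = 4·4³ + 27·1² = 4·64 + 27·1 ≡ 3 (mod 7). Nonzero ⇒ E is nonsingular.
For each x ∈ F_7, compute rhs = x³ + 4·x + 1 mod 7, then count y ∈ F_7 with y² ≡ rhs.
  x = 0: rhs = 1, matching y values: 1, 6 (2 points).
  x = 1: rhs = 6, matching y values: none (0 points).
  x = 2: rhs = 3, matching y values: none (0 points).
  x = 3: rhs = 5, matching y values: none (0 points).
  x = 4: rhs = 4, matching y values: 2, 5 (2 points).
  x = 5: rhs = 6, matching y values: none (0 points).
  x = 6: rhs = 3, matching y values: none (0 points).
Total affine count: 4.
Full point count |E(F_7)| = 4 + 1 = 5.
Hasse bound: |5 − (7+1)| = |-3| = 3 ≤ 2√7 ≈ 5.2915 ✓.


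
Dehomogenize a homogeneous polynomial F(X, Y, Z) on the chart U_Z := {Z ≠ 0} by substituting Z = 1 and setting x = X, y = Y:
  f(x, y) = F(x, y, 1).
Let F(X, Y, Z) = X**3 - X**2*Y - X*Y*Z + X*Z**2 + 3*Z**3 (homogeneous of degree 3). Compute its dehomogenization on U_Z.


f(x, y) = x**3 - x**2*y - x*y + x + 3

On U_Z we set Z = 1. Each monomial c·X^i·Y^j·Z^k in F becomes c·x^i·y^j·1^k = c·x^i·y^j.
Substituting Z = 1: F(X, Y, 1) = x**3 - x**2*y - x*y + x + 3.
Note: deg(f) ≤ deg(F) = 3; strict inequality happens when F is divisible by Z (lost terms).


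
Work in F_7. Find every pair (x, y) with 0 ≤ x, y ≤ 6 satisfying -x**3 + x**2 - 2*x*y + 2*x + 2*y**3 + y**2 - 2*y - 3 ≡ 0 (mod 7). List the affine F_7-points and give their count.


Affine F_7-points: {(0, 4), (2, 3), (4, 5), (6, 1)}; count = 4.

For each of the 49 pairs (x, y) ∈ F_7², evaluate f(x, y) mod 7. Record the zeros.
  x = 0: [0↦4, 1↦5, 2↦6, 3↦5, 4↦0, 5↦3, 6↦5]  zeros at y ∈ {4}
  x = 1: [0↦6, 1↦5, 2↦4, 3↦1, 4↦1, 5↦2, 6↦2]  zeros at y ∈ ∅
  x = 2: [0↦4, 1↦1, 2↦5, 3↦0, 4↦5, 5↦4, 6↦2]  zeros at y ∈ {3}
  x = 3: [0↦6, 1↦1, 2↦3, 3↦3, 4↦6, 5↦3, 6↦6]  zeros at y ∈ ∅
  x = 4: [0↦6, 1↦6, 2↦6, 3↦4, 4↦5, 5↦0, 6↦1]  zeros at y ∈ {5}
  x = 5: [0↦5, 1↦3, 2↦1, 3↦4, 4↦3, 5↦3, 6↦2]  zeros at y ∈ ∅
  x = 6: [0↦4, 1↦0, 2↦3, 3↦4, 4↦1, 5↦6, 6↦3]  zeros at y ∈ {1}
Collecting zeros: affine points = {(0, 4), (2, 3), (4, 5), (6, 1)}.
Total count |C(F_7)_aff| = 4.


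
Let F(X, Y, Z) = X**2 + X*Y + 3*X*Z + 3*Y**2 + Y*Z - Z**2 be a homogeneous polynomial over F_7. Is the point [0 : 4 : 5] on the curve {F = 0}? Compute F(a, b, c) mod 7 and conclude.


F(0,4,5) ≡ 1 (mod 7); P is NOT on the curve.

Evaluate F(0, 4, 5) term-by-term (mod 7).
  X**2 ↦ 1·0·1·1 = 0
  X*Y ↦ 1·0·4·1 = 0
  3*X*Z ↦ 3·0·1·5 = 0
  3*Y**2 ↦ 3·1·16·1 = 48
  Y*Z ↦ 1·1·4·5 = 20
  -Z**2 ↦ -1·1·1·25 = -25
Sum: F(0, 4, 5) = (0) + (0) + (0) + (48) + (20) + (-25) = 43.
Reducing mod 7: 43 ≡ 1 (mod 7).
Since F(a, b, c) ≡ 1 ≠ 0 (mod 7), P does NOT lie on the curve.


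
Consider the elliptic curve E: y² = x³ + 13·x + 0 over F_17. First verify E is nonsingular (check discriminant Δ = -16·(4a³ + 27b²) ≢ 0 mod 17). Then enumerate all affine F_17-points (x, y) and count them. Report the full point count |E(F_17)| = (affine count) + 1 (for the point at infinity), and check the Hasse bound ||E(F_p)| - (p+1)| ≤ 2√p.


Affine points = {(0, 0), (2, 0), (3, 7), (3, 10), (7, 3), (7, 14), (8, 2), (8, 15), (9, 8), (9, 9), (10, 5), (10, 12), (14, 6), (14, 11), (15, 0)}; affine count = 15; |E(F_17)| = 16.

Discriminant check: Δ ∝ 4a³ + 27b² = 4·13³ + 27·0² = 4·2197 + 27·0 ≡ 16 (mod 17). Nonzero ⇒ E is nonsingular.
For each x ∈ F_17, compute rhs = x³ + 13·x + 0 mod 17, then count y ∈ F_17 with y² ≡ rhs.
  x = 0: rhs = 0, matching y values: 0 (1 points).
  x = 1: rhs = 14, matching y values: none (0 points).
  x = 2: rhs = 0, matching y values: 0 (1 points).
  x = 3: rhs = 15, matching y values: 7, 10 (2 points).
  x = 4: rhs = 14, matching y values: none (0 points).
  x = 5: rhs = 3, matching y values: none (0 points).
  x = 6: rhs = 5, matching y values: none (0 points).
  x = 7: rhs = 9, matching y values: 3, 14 (2 points).
  x = 8: rhs = 4, matching y values: 2, 15 (2 points).
  x = 9: rhs = 13, matching y values: 8, 9 (2 points).
  x = 10: rhs = 8, matching y values: 5, 12 (2 points).
  x = 11: rhs = 12, matching y values: none (0 points).
  x = 12: rhs = 14, matching y values: none (0 points).
  x = 13: rhs = 3, matching y values: none (0 points).
  x = 14: rhs = 2, matching y values: 6, 11 (2 points).
  x = 15: rhs = 0, matching y values: 0 (1 points).
  x = 16: rhs = 3, matching y values: none (0 points).
Total affine count: 15.
Full point count |E(F_17)| = 15 + 1 = 16.
Hasse bound: |16 − (17+1)| = |-2| = 2 ≤ 2√17 ≈ 8.2462 ✓.


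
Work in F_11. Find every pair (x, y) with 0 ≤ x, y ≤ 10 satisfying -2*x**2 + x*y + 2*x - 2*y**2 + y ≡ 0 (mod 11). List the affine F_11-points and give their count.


Affine F_11-points: {(0, 0), (0, 6), (1, 0), (1, 1), (4, 2), (4, 6), (6, 1), (6, 8), (9, 2), (9, 3), (10, 3), (10, 8)}; count = 12.

For each of the 121 pairs (x, y) ∈ F_11², evaluate f(x, y) mod 11. Record the zeros.
  x = 0: [0↦0, 1↦10, 2↦5, 3↦7, 4↦5, 5↦10, 6↦0, 7↦8, 8↦1, 9↦1, 10↦8]  zeros at y ∈ {0, 6}
  x = 1: [0↦0, 1↦0, 2↦7, 3↦10, 4↦9, 5↦4, 6↦6, 7↦4, 8↦9, 9↦10, 10↦7]  zeros at y ∈ {0, 1}
  x = 2: [0↦7, 1↦8, 2↦5, 3↦9, 4↦9, 5↦5, 6↦8, 7↦7, 8↦2, 9↦4, 10↦2]  zeros at y ∈ ∅
  x = 3: [0↦10, 1↦1, 2↦10, 3↦4, 4↦5, 5↦2, 6↦6, 7↦6, 8↦2, 9↦5, 10↦4]  zeros at y ∈ ∅
  x = 4: [0↦9, 1↦1, 2↦0, 3↦6, 4↦8, 5↦6, 6↦0, 7↦1, 8↦9, 9↦2, 10↦2]  zeros at y ∈ {2, 6}
  x = 5: [0↦4, 1↦8, 2↦8, 3↦4, 4↦7, 5↦6, 6↦1, 7↦3, 8↦1, 9↦6, 10↦7]  zeros at y ∈ ∅
  x = 6: [0↦6, 1↦0, 2↦1, 3↦9, 4↦2, 5↦2, 6↦9, 7↦1, 8↦0, 9↦6, 10↦8]  zeros at y ∈ {1, 8}
  x = 7: [0↦4, 1↦10, 2↦1, 3↦10, 4↦4, 5↦5, 6↦2, 7↦6, 8↦6, 9↦2, 10↦5]  zeros at y ∈ ∅
  x = 8: [0↦9, 1↦5, 2↦8, 3↦7, 4↦2, 5↦4, 6↦2, 7↦7, 8↦8, 9↦5, 10↦9]  zeros at y ∈ ∅
  x = 9: [0↦10, 1↦7, 2↦0, 3↦0, 4↦7, 5↦10, 6↦9, 7↦4, 8↦6, 9↦4, 10↦9]  zeros at y ∈ {2, 3}
  x = 10: [0↦7, 1↦5, 2↦10, 3↦0, 4↦8, 5↦1, 6↦1, 7↦8, 8↦0, 9↦10, 10↦5]  zeros at y ∈ {3, 8}
Collecting zeros: affine points = {(0, 0), (0, 6), (1, 0), (1, 1), (4, 2), (4, 6), (6, 1), (6, 8), (9, 2), (9, 3), (10, 3), (10, 8)}.
Total count |C(F_11)_aff| = 12.


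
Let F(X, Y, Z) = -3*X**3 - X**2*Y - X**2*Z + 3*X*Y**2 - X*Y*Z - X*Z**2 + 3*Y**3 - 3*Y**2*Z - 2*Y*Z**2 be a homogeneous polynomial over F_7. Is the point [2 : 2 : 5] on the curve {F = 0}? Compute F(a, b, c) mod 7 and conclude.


F(2,2,5) ≡ 4 (mod 7); P is NOT on the curve.

Evaluate F(2, 2, 5) term-by-term (mod 7).
  -3*X**3 ↦ -3·8·1·1 = -24
  -X**2*Y ↦ -1·4·2·1 = -8
  -X**2*Z ↦ -1·4·1·5 = -20
  3*X*Y**2 ↦ 3·2·4·1 = 24
  -X*Y*Z ↦ -1·2·2·5 = -20
  -X*Z**2 ↦ -1·2·1·25 = -50
  3*Y**3 ↦ 3·1·8·1 = 24
  -3*Y**2*Z ↦ -3·1·4·5 = -60
  -2*Y*Z**2 ↦ -2·1·2·25 = -100
Sum: F(2, 2, 5) = (-24) + (-8) + (-20) + (24) + (-20) + (-50) + (24) + (-60) + (-100) = -234.
Reducing mod 7: -234 ≡ 4 (mod 7).
Since F(a, b, c) ≡ 4 ≠ 0 (mod 7), P does NOT lie on the curve.


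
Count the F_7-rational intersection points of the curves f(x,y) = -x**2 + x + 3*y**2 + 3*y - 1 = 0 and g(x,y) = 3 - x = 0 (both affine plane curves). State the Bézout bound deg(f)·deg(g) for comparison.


Common zeros: {(3, 0), (3, 6)}; count = 2; Bézout bound = 2.

deg(f) = 2, deg(g) = 1, so Bézout bound = 2.
Scan x ∈ F_7. For each x, list the y ∈ F_7 with f(x, y) ≡ 0 and those with g(x, y) ≡ 0 (mod 7); the common zeros in that column are the intersection.
  x = 0: f ≡ 0 at y ∈ {3}; g ≡ 0 at y ∈ ∅; common: ∅.
  x = 1: f ≡ 0 at y ∈ {3}; g ≡ 0 at y ∈ ∅; common: ∅.
  x = 2: f ≡ 0 at y ∈ ∅; g ≡ 0 at y ∈ ∅; common: ∅.
  x = 3: f ≡ 0 at y ∈ {0, 6}; g ≡ 0 at y ∈ {0, 1, 2, 3, 4, 5, 6}; common: {0, 6}.
  x = 4: f ≡ 0 at y ∈ {1, 5}; g ≡ 0 at y ∈ ∅; common: ∅.
  x = 5: f ≡ 0 at y ∈ {0, 6}; g ≡ 0 at y ∈ ∅; common: ∅.
  x = 6: f ≡ 0 at y ∈ ∅; g ≡ 0 at y ∈ ∅; common: ∅.
Collecting: common zeros = {(3, 0), (3, 6)}, so the count is 2.
Comparison with the Bézout bound: 2 ≤ 2 = deg(f)·deg(g), as expected for curves with no common component (the bound is attained).


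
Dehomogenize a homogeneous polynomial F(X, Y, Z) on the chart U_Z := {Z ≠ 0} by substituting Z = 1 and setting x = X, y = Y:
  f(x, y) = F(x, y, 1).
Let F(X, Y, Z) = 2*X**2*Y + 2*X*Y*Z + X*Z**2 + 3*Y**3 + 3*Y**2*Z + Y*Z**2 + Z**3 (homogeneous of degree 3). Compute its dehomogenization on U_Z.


f(x, y) = 2*x**2*y + 2*x*y + x + 3*y**3 + 3*y**2 + y + 1

On U_Z we set Z = 1. Each monomial c·X^i·Y^j·Z^k in F becomes c·x^i·y^j·1^k = c·x^i·y^j.
Substituting Z = 1: F(X, Y, 1) = 2*x**2*y + 2*x*y + x + 3*y**3 + 3*y**2 + y + 1.
Note: deg(f) ≤ deg(F) = 3; strict inequality happens when F is divisible by Z (lost terms).


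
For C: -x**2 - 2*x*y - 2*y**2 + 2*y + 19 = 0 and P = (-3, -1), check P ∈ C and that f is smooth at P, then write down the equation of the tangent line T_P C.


Tangent line at P: 8*x + 12*y + 36 = 0.

Step 1: f(-3, -1) = 0, so P lies on C.
Step 2: partial derivatives
  f_x(x, y) = -2*x - 2*y, f_y(x, y) = -2*x - 4*y + 2.
  f_x(P) = 8, f_y(P) = 12 (gradient nonzero, so P is smooth).
Step 3: tangent line at P: 8·(x − -3) + 12·(y − -1) = 0.
Expanding: 8*x + 12*y + 36 = 0.


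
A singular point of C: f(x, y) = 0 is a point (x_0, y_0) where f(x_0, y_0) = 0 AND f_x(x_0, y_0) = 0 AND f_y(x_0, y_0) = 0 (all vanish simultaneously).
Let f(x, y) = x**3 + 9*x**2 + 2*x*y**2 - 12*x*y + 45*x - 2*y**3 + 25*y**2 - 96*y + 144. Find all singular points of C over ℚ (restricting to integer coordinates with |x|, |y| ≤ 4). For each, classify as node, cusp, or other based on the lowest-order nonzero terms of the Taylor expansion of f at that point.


Singular points: {(-3, 3)}; classification: cusp.

Compute partial derivatives:
  f_x = 3*x**2 + 18*x + 2*y**2 - 12*y + 45.
  f_y = 4*x*y - 12*x - 6*y**2 + 50*y - 96.
Scan x_0 ∈ {−4, ..., 4}. For each x_0, f_y(x_0, y) is a polynomial in y; find its integer roots y ∈ {−4, ..., 4}, then test f_x and f at those candidates.
  x = -4: f_y(-4, y) = -6*y**2 + 34*y - 48; vanishes at y ∈ {3}. (-4, 3): f_x = 3 ≠ 0.
  x = -3: f_y(-3, y) = -6*y**2 + 38*y - 60; vanishes at y ∈ {3}. (-3, 3): f_x = 0, f = 0 — SINGULAR.
  x = -2: f_y(-2, y) = -6*y**2 + 42*y - 72; vanishes at y ∈ {3, 4}. (-2, 3): f_x = 3 ≠ 0; (-2, 4): f_x = 5 ≠ 0.
  x = -1: f_y(-1, y) = -6*y**2 + 46*y - 84; vanishes at y ∈ {3}. (-1, 3): f_x = 12 ≠ 0.
  x = 0: f_y(0, y) = -6*y**2 + 50*y - 96; vanishes at y ∈ {3}. (0, 3): f_x = 27 ≠ 0.
  x = 1: f_y(1, y) = -6*y**2 + 54*y - 108; vanishes at y ∈ {3}. (1, 3): f_x = 48 ≠ 0.
  x = 2: f_y(2, y) = -6*y**2 + 58*y - 120; vanishes at y ∈ {3}. (2, 3): f_x = 75 ≠ 0.
  x = 3: f_y(3, y) = -6*y**2 + 62*y - 132; vanishes at y ∈ {3}. (3, 3): f_x = 108 ≠ 0.
  x = 4: f_y(4, y) = -6*y**2 + 66*y - 144; vanishes at y ∈ {3}. (4, 3): f_x = 147 ≠ 0.
Only singular point on the grid: (-3, 3).
Classify: substitute x = -3 + u, y = 3 + v and expand: f = u**3 + 2*u*v**2 - 2*v**3 + v**2.
No constant or linear terms (consistent with a singular point). Quadratic part: v**2. Cubic part: u**3 + 2*u*v**2 - 2*v**3.
The quadratic part v**2 is a perfect square, so there is a single (double) tangent line v = 0, i.e. y = 3. Restricting the cubic part to that line (v = 0) leaves u**3 ≠ 0, so f is not divisible by v and the branch is v² ≈ -u**3 to lowest order — this is a cusp.
Classification: cusp.
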